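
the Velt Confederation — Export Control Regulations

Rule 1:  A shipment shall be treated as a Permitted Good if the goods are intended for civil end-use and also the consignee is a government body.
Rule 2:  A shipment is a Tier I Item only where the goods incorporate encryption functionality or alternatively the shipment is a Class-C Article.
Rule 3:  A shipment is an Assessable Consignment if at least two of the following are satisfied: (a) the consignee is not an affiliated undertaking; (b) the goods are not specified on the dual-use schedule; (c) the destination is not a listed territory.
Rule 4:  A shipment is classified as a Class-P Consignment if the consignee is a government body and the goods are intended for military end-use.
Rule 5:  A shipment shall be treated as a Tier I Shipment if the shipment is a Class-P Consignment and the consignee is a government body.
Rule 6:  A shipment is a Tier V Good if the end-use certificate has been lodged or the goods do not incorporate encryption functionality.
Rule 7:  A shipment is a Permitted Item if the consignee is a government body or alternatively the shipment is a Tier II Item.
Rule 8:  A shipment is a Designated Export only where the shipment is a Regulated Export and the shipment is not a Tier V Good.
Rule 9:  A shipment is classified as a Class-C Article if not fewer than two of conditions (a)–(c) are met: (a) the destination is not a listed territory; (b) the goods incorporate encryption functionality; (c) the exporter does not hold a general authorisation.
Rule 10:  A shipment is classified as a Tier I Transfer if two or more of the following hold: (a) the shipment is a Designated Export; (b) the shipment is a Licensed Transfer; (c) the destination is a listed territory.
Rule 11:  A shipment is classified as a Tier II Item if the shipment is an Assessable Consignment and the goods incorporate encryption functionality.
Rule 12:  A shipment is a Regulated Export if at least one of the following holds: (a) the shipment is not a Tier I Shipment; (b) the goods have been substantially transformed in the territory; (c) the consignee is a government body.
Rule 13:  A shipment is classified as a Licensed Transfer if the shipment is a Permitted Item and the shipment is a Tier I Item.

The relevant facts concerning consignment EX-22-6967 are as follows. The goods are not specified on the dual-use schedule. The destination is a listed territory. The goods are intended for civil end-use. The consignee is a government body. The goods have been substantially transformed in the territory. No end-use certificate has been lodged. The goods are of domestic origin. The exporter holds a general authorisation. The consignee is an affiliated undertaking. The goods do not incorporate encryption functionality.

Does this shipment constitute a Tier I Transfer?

rule 4 — Class-P Consignment: [the consignee is a government body? yes] AND [the goods are intended for military end-use? no] → not satisfied.
rule 5 — Tier I Shipment: [Class-P Consignment (rule 4)? no] AND [the consignee is a government body? yes] → not satisfied.
rule 12 — Regulated Export: [not a Tier I Shipment (rule 5)? yes] OR [the goods have been substantially transformed in the territory? yes] OR [the consignee is a government body? yes] → satisfied.
rule 6 — Tier V Good: [the end-use certificate has been lodged? no] OR [the goods do not incorporate encryption functionality? yes] → satisfied.
rule 8 — Designated Export: [Regulated Export (rule 12)? yes] AND [not a Tier V Good (rule 6)? no] → not satisfied.
rule 3 — Assessable Consignment: the consignee is not an affiliated undertaking? no; the goods are not specified on the dual-use schedule? yes; the destination is not a listed territory? no — 1 of 3 hold (need ≥2) → not satisfied.
rule 11 — Tier II Item: [Assessable Consignment (rule 3)? no] AND [the goods incorporate encryption functionality? no] → not satisfied.
rule 7 — Permitted Item: [the consignee is a government body? yes] OR [Tier II Item (rule 11)? no] → satisfied.
rule 9 — Class-C Article: the destination is not a listed territory? no; the goods incorporate encryption functionality? no; the exporter does not hold a general authorisation? no — 0 of 3 hold (need ≥2) → not satisfied.
rule 2 — Tier I Item: [the goods incorporate encryption functionality? no] OR [Class-C Article (rule 9)? no] → not satisfied.
rule 13 — Licensed Transfer: [Permitted Item (rule 7)? yes] AND [Tier I Item (rule 2)? no] → not satisfied.
rule 10 — Tier I Transfer: Designated Export (rule 8)? no; Licensed Transfer (rule 13)? no; the destination is a listed territory? yes — 1 of 3 hold (need ≥2) → not satisfied.

No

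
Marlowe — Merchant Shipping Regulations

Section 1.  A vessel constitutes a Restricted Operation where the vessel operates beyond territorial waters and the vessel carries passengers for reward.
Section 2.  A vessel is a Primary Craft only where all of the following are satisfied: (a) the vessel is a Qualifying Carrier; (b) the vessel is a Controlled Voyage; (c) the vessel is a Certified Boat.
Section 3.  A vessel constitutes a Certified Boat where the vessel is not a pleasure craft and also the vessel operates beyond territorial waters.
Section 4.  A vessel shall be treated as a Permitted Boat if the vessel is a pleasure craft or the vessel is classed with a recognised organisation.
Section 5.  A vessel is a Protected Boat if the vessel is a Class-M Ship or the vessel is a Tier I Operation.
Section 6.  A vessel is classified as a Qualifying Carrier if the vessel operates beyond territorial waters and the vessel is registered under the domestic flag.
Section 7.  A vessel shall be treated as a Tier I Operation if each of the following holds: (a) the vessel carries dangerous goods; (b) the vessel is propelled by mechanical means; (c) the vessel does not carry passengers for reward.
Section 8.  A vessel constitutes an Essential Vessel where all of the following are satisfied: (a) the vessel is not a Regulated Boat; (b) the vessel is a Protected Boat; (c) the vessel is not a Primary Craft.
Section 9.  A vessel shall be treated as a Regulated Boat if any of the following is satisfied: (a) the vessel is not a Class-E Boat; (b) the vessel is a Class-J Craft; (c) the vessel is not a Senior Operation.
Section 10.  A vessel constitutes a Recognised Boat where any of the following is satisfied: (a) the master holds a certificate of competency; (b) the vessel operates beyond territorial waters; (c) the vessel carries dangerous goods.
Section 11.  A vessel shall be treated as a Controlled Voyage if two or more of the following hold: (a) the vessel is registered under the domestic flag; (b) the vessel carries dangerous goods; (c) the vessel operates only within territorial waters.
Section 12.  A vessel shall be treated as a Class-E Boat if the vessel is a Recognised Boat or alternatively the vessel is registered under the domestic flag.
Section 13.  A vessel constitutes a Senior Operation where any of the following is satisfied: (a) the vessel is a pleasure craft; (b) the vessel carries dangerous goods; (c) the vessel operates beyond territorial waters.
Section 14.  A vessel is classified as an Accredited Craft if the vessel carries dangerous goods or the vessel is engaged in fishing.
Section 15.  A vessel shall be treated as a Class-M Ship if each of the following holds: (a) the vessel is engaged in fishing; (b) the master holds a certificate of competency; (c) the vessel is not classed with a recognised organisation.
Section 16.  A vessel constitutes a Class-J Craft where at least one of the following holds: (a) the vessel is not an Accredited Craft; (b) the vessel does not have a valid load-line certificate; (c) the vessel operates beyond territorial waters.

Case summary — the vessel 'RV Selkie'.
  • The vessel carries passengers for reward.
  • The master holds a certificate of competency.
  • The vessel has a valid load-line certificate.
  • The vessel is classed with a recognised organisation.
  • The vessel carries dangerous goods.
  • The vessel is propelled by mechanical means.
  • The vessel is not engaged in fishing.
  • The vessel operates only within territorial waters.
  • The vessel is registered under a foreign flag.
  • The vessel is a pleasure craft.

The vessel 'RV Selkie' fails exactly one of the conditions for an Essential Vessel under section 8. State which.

Under section 10: the master holds a certificate of competency? yes; or the vessel operates beyond territorial waters? no; or the vessel carries dangerous goods? yes. So the vessel is a Recognised Boat.
Under section 12: Recognised Boat (section 10)? yes; or the vessel is registered under the domestic flag? no. So the vessel is a Class-E Boat.
Under section 14: the vessel carries dangerous goods? yes; or the vessel is engaged in fishing? no. So the vessel is an Accredited Craft.
Under section 16: not an Accredited Craft (section 14)? no; or the vessel does not have a valid load-line certificate? no; or the vessel operates beyond territorial waters? no. So the vessel is not a Class-J Craft.
Under section 13: the vessel is a pleasure craft? yes; or the vessel carries dangerous goods? yes; or the vessel operates beyond territorial waters? no. So the vessel is a Senior Operation.
Under section 9: not a Class-E Boat (section 12)? no; or Class-J Craft (section 16)? no; or not a Senior Operation (section 13)? no. So the vessel is not a Regulated Boat.
Under section 15: the vessel is engaged in fishing? no; and the master holds a certificate of competency? yes; and the vessel is not classed with a recognised organisation? no. So the vessel is not a Class-M Ship.
Under section 7: the vessel carries dangerous goods? yes; and the vessel is propelled by mechanical means? yes; and the vessel does not carry passengers for reward? no. So the vessel is not a Tier I Operation.
Under section 5: Class-M Ship (section 15)? no; or Tier I Operation (section 7)? no. So the vessel is not a Protected Boat.
Under section 6: the vessel operates beyond territorial waters? no; and the vessel is registered under the domestic flag? no. So the vessel is not a Qualifying Carrier.
Under section 11: the vessel is registered under the domestic flag? no; the vessel carries dangerous goods? yes; the vessel operates only within territorial waters? yes — 2 of 3 hold (need ≥2) → satisfied.
Under section 3: the vessel is not a pleasure craft? no; and the vessel operates beyond territorial waters? no. So the vessel is not a Certified Boat.
Under section 2: Qualifying Carrier (section 6)? no; and Controlled Voyage (section 11)? yes; and Certified Boat (section 3)? no. So the vessel is not a Primary Craft.
Under section 8: not a Regulated Boat (section 9)? yes; and Protected Boat (section 5)? no; and not a Primary Craft (section 2)? yes. So the vessel is not an Essential Vessel.

Protected Boat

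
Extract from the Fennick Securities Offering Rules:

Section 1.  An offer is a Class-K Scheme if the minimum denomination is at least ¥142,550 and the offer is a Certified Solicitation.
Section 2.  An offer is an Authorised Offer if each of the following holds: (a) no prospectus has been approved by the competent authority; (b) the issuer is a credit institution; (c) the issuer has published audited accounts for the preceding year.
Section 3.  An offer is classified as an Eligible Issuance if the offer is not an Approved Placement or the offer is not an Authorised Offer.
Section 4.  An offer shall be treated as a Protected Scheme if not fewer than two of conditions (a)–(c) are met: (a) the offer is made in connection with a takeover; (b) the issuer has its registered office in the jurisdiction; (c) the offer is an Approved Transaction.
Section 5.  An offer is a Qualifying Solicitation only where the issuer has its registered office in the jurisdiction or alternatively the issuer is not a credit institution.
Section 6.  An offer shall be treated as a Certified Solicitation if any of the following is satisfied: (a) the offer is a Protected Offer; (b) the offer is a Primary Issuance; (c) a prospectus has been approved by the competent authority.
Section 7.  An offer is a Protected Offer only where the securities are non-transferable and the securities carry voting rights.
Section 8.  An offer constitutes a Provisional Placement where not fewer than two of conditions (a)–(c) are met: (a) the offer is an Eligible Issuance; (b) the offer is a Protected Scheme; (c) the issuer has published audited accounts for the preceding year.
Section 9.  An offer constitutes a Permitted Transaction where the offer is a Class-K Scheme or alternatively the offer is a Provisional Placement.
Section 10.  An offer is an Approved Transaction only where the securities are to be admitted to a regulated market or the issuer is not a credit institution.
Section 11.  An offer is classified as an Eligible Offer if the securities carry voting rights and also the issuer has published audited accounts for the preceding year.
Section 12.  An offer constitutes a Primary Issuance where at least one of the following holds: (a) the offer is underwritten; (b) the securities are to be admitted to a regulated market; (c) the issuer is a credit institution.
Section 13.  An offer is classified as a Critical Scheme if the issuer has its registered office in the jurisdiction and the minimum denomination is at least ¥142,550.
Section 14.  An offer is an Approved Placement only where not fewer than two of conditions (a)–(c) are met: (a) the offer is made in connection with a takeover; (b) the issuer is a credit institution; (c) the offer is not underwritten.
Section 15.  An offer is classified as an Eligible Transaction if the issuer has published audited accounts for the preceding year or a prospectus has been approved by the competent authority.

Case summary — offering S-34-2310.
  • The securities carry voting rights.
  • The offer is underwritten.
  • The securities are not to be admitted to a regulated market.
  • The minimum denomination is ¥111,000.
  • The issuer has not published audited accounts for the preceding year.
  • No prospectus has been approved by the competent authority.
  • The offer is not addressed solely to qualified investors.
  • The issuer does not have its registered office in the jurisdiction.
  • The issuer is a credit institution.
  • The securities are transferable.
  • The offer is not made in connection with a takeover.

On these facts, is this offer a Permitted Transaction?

section 7 — Protected Offer: [the securities are non-transferable? no] AND [the securities carry voting rights? yes] → not satisfied.
section 12 — Primary Issuance: [the offer is underwritten? yes] OR [the securities are to be admitted to a regulated market? no] OR [the issuer is a credit institution? yes] → satisfied.
section 6 — Certified Solicitation: [Protected Offer (section 7)? no] OR [Primary Issuance (section 12)? yes] OR [a prospectus has been approved by the competent authority? no] → satisfied.
section 1 — Class-K Scheme: [minimum denomination: ¥111,000 ≥ ¥142,550? no] AND [Certified Solicitation (section 6)? yes] → not satisfied.
section 14 — Approved Placement: the offer is made in connection with a takeover? no; the issuer is a credit institution? yes; the offer is not underwritten? no — 1 of 3 hold (need ≥2) → not satisfied.
section 2 — Authorised Offer: [no prospectus has been approved by the competent authority? yes] AND [the issuer is a credit institution? yes] AND [the issuer has published audited accounts for the preceding year? no] → not satisfied.
section 3 — Eligible Issuance: [not an Approved Placement (section 14)? yes] OR [not an Authorised Offer (section 2)? yes] → satisfied.
section 10 — Approved Transaction: [the securities are to be admitted to a regulated market? no] OR [the issuer is not a credit institution? no] → not satisfied.
section 4 — Protected Scheme: the offer is made in connection with a takeover? no; the issuer has its registered office in the jurisdiction? no; Approved Transaction (section 10)? no — 0 of 3 hold (need ≥2) → not satisfied.
section 8 — Provisional Placement: Eligible Issuance (section 3)? yes; Protected Scheme (section 4)? no; the issuer has published audited accounts for the preceding year? no — 1 of 3 hold (need ≥2) → not satisfied.
section 9 — Permitted Transaction: [Class-K Scheme (section 1)? no] OR [Provisional Placement (section 8)? no] → not satisfied.

No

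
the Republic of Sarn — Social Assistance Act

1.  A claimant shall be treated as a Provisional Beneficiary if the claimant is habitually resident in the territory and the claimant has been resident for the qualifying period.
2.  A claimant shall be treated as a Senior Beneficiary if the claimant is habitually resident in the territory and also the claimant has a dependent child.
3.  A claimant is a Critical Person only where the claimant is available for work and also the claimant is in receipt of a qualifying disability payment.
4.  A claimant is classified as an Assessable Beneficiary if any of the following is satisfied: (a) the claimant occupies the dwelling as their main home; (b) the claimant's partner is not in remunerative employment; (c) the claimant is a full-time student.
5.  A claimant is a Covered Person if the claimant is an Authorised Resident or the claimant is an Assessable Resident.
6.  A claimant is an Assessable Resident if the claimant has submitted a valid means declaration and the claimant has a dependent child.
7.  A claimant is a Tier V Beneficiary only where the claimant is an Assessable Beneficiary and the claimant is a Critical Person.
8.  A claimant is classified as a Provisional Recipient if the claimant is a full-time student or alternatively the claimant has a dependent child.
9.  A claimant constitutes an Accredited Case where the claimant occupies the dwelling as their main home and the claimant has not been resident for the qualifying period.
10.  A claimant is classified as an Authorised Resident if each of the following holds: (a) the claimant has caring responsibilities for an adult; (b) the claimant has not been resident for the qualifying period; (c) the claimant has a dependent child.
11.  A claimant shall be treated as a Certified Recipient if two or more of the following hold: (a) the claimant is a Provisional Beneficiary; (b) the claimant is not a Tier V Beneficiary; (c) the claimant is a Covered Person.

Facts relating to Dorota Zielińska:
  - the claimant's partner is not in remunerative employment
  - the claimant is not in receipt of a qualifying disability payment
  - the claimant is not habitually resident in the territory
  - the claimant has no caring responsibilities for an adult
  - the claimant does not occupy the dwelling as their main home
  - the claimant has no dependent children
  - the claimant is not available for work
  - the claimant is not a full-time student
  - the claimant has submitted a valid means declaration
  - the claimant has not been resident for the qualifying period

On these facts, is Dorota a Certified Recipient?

No

Under paragraph 1: the claimant is habitually resident in the territory? no; and the claimant has been resident for the qualifying period? no. So the claimant is not a Provisional Beneficiary.
Under paragraph 4: the claimant occupies the dwelling as their main home? no; or the claimant's partner is not in remunerative employment? yes; or the claimant is a full-time student? no. So the claimant is an Assessable Beneficiary.
Under paragraph 3: the claimant is available for work? no; and the claimant is in receipt of a qualifying disability payment? no. So the claimant is not a Critical Person.
Under paragraph 7: Assessable Beneficiary (paragraph 4)? yes; and Critical Person (paragraph 3)? no. So the claimant is not a Tier V Beneficiary.
Under paragraph 10: the claimant has caring responsibilities for an adult? no; and the claimant has not been resident for the qualifying period? yes; and the claimant has a dependent child? no. So the claimant is not an Authorised Resident.
Under paragraph 6: the claimant has submitted a valid means declaration? yes; and the claimant has a dependent child? no. So the claimant is not an Assessable Resident.
Under paragraph 5: Authorised Resident (paragraph 10)? no; or Assessable Resident (paragraph 6)? no. So the claimant is not a Covered Person.
Under paragraph 11: Provisional Beneficiary (paragraph 1)? no; not a Tier V Beneficiary (paragraph 7)? yes; Covered Person (paragraph 5)? no — 1 of 3 hold (need ≥2) → not satisfied.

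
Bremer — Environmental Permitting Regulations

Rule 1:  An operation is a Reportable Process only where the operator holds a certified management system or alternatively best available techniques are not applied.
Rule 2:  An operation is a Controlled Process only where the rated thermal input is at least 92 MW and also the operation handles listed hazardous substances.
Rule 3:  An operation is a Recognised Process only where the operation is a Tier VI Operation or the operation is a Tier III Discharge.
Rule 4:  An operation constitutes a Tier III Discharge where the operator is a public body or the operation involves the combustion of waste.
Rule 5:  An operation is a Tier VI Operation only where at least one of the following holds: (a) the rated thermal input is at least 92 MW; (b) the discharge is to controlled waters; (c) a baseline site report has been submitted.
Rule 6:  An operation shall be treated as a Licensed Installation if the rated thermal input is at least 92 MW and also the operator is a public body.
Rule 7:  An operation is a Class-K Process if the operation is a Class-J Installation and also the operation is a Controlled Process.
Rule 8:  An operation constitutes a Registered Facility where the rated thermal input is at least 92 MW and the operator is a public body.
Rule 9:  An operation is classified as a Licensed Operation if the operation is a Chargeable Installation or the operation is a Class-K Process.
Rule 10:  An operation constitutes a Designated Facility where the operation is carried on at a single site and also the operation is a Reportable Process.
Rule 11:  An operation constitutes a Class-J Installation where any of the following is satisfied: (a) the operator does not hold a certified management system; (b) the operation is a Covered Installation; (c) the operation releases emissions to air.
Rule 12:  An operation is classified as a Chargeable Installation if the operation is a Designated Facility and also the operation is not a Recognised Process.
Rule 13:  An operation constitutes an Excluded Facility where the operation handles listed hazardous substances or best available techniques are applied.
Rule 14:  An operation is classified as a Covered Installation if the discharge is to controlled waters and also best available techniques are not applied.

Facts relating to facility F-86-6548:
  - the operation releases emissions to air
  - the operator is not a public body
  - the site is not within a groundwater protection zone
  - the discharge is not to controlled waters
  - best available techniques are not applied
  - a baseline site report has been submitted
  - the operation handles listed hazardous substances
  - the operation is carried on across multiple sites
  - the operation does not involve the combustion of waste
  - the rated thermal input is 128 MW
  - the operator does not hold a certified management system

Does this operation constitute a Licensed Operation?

Yes

rule 1 — Reportable Process: [the operator holds a certified management system? no] OR [best available techniques are not applied? yes] → satisfied.
rule 10 — Designated Facility: [the operation is carried on at a single site? no] AND [Reportable Process (rule 1)? yes] → not satisfied.
rule 5 — Tier VI Operation: [rated thermal input: 128 MW ≥ 92 MW? yes] OR [the discharge is to controlled waters? no] OR [a baseline site report has been submitted? yes] → satisfied.
rule 4 — Tier III Discharge: [the operator is a public body? no] OR [the operation involves the combustion of waste? no] → not satisfied.
rule 3 — Recognised Process: [Tier VI Operation (rule 5)? yes] OR [Tier III Discharge (rule 4)? no] → satisfied.
rule 12 — Chargeable Installation: [Designated Facility (rule 10)? no] AND [not a Recognised Process (rule 3)? no] → not satisfied.
rule 14 — Covered Installation: [the discharge is to controlled waters? no] AND [best available techniques are not applied? yes] → not satisfied.
rule 11 — Class-J Installation: [the operator does not hold a certified management system? yes] OR [Covered Installation (rule 14)? no] OR [the operation releases emissions to air? yes] → satisfied.
rule 2 — Controlled Process: [rated thermal input: 128 MW ≥ 92 MW? yes] AND [the operation handles listed hazardous substances? yes] → satisfied.
rule 7 — Class-K Process: [Class-J Installation (rule 11)? yes] AND [Controlled Process (rule 2)? yes] → satisfied.
rule 9 — Licensed Operation: [Chargeable Installation (rule 12)? no] OR [Class-K Process (rule 7)? yes] → satisfied.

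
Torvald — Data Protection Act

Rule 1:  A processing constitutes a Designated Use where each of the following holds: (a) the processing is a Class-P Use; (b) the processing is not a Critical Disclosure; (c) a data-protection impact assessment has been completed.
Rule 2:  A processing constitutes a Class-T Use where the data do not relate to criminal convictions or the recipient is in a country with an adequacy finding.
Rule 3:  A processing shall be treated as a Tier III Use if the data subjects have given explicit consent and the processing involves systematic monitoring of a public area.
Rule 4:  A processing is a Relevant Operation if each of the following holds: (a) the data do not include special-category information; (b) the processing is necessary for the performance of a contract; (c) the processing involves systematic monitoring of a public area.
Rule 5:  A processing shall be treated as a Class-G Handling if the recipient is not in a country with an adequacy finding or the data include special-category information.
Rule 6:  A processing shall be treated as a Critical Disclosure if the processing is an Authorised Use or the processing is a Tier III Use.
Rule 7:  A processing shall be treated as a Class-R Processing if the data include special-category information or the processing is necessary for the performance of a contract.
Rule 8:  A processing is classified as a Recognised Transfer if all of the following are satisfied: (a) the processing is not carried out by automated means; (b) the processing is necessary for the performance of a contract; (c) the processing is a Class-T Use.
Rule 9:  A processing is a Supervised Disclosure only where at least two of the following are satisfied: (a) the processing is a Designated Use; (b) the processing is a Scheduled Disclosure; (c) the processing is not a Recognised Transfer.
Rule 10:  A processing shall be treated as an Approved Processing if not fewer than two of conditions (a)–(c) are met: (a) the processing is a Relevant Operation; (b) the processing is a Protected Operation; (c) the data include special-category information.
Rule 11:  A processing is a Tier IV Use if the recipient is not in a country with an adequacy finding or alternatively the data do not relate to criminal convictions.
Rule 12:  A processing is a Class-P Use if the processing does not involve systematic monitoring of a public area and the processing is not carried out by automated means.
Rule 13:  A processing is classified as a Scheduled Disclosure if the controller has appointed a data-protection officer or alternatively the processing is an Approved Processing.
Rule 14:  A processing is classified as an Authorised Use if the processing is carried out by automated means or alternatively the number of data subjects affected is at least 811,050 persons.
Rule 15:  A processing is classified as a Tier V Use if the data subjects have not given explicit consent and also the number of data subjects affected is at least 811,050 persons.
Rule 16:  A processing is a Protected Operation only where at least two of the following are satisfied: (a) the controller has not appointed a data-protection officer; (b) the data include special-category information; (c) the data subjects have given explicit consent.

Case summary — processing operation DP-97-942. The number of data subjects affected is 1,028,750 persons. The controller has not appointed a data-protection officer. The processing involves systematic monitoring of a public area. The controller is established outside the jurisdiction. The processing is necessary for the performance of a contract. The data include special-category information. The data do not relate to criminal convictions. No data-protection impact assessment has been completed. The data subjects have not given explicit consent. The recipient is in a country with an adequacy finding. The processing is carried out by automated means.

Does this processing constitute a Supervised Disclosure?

Under rule 12: the processing does not involve systematic monitoring of a public area? no; and the processing is not carried out by automated means? no. So the processing is not a Class-P Use.
Under rule 14: the processing is carried out by automated means? yes; or number of data subjects affected: 1,028,750 persons ≥ 811,050 persons? yes. So the processing is an Authorised Use.
Under rule 3: the data subjects have given explicit consent? no; and the processing involves systematic monitoring of a public area? yes. So the processing is not a Tier III Use.
Under rule 6: Authorised Use (rule 14)? yes; or Tier III Use (rule 3)? no. So the processing is a Critical Disclosure.
Under rule 1: Class-P Use (rule 12)? no; and not a Critical Disclosure (rule 6)? no; and a data-protection impact assessment has been completed? no. So the processing is not a Designated Use.
Under rule 4: the data do not include special-category information? no; and the processing is necessary for the performance of a contract? yes; and the processing involves systematic monitoring of a public area? yes. So the processing is not a Relevant Operation.
Under rule 16: the controller has not appointed a data-protection officer? yes; the data include special-category information? yes; the data subjects have given explicit consent? no — 2 of 3 hold (need ≥2) → satisfied.
Under rule 10: Relevant Operation (rule 4)? no; Protected Operation (rule 16)? yes; the data include special-category information? yes — 2 of 3 hold (need ≥2) → satisfied.
Under rule 13: the controller has appointed a data-protection officer? no; or Approved Processing (rule 10)? yes. So the processing is a Scheduled Disclosure.
Under rule 2: the data do not relate to criminal convictions? yes; or the recipient is in a country with an adequacy finding? yes. So the processing is a Class-T Use.
Under rule 8: the processing is not carried out by automated means? no; and the processing is necessary for the performance of a contract? yes; and Class-T Use (rule 2)? yes. So the processing is not a Recognised Transfer.
Under rule 9: Designated Use (rule 1)? no; Scheduled Disclosure (rule 13)? yes; not a Recognised Transfer (rule 8)? yes — 2 of 3 hold (need ≥2) → satisfied.

Yes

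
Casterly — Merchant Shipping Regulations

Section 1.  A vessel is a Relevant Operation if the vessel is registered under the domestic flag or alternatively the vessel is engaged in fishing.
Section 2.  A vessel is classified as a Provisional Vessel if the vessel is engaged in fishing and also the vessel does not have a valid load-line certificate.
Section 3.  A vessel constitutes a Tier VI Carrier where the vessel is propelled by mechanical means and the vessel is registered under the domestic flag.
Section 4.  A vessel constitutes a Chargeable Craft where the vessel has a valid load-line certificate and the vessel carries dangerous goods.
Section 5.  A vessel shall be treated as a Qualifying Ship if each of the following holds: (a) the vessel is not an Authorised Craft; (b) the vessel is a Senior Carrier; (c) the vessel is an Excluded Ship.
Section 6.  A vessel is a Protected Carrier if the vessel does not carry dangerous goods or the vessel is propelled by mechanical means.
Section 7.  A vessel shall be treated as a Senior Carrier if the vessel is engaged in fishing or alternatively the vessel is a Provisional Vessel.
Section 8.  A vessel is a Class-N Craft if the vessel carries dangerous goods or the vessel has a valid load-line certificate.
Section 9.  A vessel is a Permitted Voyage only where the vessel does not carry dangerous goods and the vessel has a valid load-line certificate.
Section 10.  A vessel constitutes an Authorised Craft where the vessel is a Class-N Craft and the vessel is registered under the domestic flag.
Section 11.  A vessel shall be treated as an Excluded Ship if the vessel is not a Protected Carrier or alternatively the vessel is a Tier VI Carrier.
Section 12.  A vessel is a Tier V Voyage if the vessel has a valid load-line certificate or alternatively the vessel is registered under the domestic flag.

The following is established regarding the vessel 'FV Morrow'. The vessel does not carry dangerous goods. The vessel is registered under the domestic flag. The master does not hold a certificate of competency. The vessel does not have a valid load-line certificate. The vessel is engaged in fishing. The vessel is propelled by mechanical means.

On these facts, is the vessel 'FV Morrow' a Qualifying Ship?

Under section 8: the vessel carries dangerous goods? no; or the vessel has a valid load-line certificate? no. So the vessel is not a Class-N Craft.
Under section 10: Class-N Craft (section 8)? no; and the vessel is registered under the domestic flag? yes. So the vessel is not an Authorised Craft.
Under section 2: the vessel is engaged in fishing? yes; and the vessel does not have a valid load-line certificate? yes. So the vessel is a Provisional Vessel.
Under section 7: the vessel is engaged in fishing? yes; or Provisional Vessel (section 2)? yes. So the vessel is a Senior Carrier.
Under section 6: the vessel does not carry dangerous goods? yes; or the vessel is propelled by mechanical means? yes. So the vessel is a Protected Carrier.
Under section 3: the vessel is propelled by mechanical means? yes; and the vessel is registered under the domestic flag? yes. So the vessel is a Tier VI Carrier.
Under section 11: not a Protected Carrier (section 6)? no; or Tier VI Carrier (section 3)? yes. So the vessel is an Excluded Ship.
Under section 5: not an Authorised Craft (section 10)? yes; and Senior Carrier (section 7)? yes; and Excluded Ship (section 11)? yes. So the vessel is a Qualifying Ship.

Yes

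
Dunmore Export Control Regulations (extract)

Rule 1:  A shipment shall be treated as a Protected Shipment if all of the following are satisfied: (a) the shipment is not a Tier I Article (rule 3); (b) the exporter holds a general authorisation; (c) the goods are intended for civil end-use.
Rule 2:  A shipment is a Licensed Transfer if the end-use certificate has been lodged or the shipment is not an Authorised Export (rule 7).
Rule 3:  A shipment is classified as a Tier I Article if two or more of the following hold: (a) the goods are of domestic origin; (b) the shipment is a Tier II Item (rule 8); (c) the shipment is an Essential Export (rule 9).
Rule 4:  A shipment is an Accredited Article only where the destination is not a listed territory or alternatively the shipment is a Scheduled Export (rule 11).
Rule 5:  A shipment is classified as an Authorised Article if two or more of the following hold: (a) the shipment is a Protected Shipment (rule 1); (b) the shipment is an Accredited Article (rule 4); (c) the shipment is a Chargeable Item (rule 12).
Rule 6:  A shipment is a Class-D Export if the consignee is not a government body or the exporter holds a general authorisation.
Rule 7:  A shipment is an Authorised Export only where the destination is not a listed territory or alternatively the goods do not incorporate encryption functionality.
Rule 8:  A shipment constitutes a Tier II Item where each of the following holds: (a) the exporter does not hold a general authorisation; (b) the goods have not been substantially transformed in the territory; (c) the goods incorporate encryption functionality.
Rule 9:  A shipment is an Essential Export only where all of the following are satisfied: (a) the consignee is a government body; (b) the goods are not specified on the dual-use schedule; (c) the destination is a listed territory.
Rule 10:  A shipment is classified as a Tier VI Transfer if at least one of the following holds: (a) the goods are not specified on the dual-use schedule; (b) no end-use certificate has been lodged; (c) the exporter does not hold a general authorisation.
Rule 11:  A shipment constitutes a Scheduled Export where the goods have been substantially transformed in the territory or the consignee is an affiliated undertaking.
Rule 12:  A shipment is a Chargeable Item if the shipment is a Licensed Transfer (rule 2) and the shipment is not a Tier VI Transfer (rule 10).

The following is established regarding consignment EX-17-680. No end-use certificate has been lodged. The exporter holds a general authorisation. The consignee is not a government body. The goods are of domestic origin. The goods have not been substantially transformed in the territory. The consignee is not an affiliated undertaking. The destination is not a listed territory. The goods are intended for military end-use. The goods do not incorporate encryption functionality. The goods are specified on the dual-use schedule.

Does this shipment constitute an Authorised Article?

No

rule 8 — Tier II Item: [the exporter does not hold a general authorisation? no] AND [the goods have not been substantially transformed in the territory? yes] AND [the goods incorporate encryption functionality? no] → not satisfied.
rule 9 — Essential Export: [the consignee is a government body? no] AND [the goods are not specified on the dual-use schedule? no] AND [the destination is a listed territory? no] → not satisfied.
rule 3 — Tier I Article: the goods are of domestic origin? yes; Tier II Item (rule 8)? no; Essential Export (rule 9)? no — 1 of 3 hold (need ≥2) → not satisfied.
rule 1 — Protected Shipment: [not a Tier I Article (rule 3)? yes] AND [the exporter holds a general authorisation? yes] AND [the goods are intended for civil end-use? no] → not satisfied.
rule 11 — Scheduled Export: [the goods have been substantially transformed in the territory? no] OR [the consignee is an affiliated undertaking? no] → not satisfied.
rule 4 — Accredited Article: [the destination is not a listed territory? yes] OR [Scheduled Export (rule 11)? no] → satisfied.
rule 7 — Authorised Export: [the destination is not a listed territory? yes] OR [the goods do not incorporate encryption functionality? yes] → satisfied.
rule 2 — Licensed Transfer: [the end-use certificate has been lodged? no] OR [not an Authorised Export (rule 7)? no] → not satisfied.
rule 10 — Tier VI Transfer: [the goods are not specified on the dual-use schedule? no] OR [no end-use certificate has been lodged? yes] OR [the exporter does not hold a general authorisation? no] → satisfied.
rule 12 — Chargeable Item: [Licensed Transfer (rule 2)? no] AND [not a Tier VI Transfer (rule 10)? no] → not satisfied.
rule 5 — Authorised Article: Protected Shipment (rule 1)? no; Accredited Article (rule 4)? yes; Chargeable Item (rule 12)? no — 1 of 3 hold (need ≥2) → not satisfied.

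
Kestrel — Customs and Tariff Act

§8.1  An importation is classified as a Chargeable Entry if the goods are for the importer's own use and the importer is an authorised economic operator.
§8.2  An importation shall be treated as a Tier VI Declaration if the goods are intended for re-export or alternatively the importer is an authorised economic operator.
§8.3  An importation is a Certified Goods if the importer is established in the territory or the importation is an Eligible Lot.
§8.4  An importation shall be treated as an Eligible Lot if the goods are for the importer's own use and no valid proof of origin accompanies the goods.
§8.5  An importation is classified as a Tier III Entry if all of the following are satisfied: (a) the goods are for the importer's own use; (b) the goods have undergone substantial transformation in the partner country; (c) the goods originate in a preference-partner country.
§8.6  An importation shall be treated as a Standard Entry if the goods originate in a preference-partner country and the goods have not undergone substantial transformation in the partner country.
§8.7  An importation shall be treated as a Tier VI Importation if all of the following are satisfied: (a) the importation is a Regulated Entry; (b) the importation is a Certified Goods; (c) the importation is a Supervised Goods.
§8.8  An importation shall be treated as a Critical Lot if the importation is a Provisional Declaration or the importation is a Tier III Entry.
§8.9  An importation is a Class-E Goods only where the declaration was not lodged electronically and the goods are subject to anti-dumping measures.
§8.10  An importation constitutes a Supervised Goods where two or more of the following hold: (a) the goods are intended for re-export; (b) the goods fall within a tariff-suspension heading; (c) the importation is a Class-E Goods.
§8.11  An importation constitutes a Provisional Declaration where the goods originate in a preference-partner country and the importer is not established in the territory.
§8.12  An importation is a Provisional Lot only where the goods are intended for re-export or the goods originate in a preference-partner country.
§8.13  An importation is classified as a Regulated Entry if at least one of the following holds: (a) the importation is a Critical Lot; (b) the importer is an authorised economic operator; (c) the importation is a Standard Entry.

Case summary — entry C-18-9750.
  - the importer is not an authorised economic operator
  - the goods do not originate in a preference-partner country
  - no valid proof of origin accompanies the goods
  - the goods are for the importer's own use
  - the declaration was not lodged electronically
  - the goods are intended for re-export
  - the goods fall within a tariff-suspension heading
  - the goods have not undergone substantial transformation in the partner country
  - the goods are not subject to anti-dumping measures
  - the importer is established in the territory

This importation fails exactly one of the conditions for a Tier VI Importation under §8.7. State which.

Regulated Entry

§8.11 — Provisional Declaration: [the goods originate in a preference-partner country? no] AND [the importer is not established in the territory? no] → not satisfied.
§8.5 — Tier III Entry: [the goods are for the importer's own use? yes] AND [the goods have undergone substantial transformation in the partner country? no] AND [the goods originate in a preference-partner country? no] → not satisfied.
§8.8 — Critical Lot: [Provisional Declaration (§8.11)? no] OR [Tier III Entry (§8.5)? no] → not satisfied.
§8.6 — Standard Entry: [the goods originate in a preference-partner country? no] AND [the goods have not undergone substantial transformation in the partner country? yes] → not satisfied.
§8.13 — Regulated Entry: [Critical Lot (§8.8)? no] OR [the importer is an authorised economic operator? no] OR [Standard Entry (§8.6)? no] → not satisfied.
§8.4 — Eligible Lot: [the goods are for the importer's own use? yes] AND [no valid proof of origin accompanies the goods? yes] → satisfied.
§8.3 — Certified Goods: [the importer is established in the territory? yes] OR [Eligible Lot (§8.4)? yes] → satisfied.
§8.9 — Class-E Goods: [the declaration was not lodged electronically? yes] AND [the goods are subject to anti-dumping measures? no] → not satisfied.
§8.10 — Supervised Goods: the goods are intended for re-export? yes; the goods fall within a tariff-suspension heading? yes; Class-E Goods (§8.9)? no — 2 of 3 hold (need ≥2) → satisfied.
§8.7 — Tier VI Importation: [Regulated Entry (§8.13)? no] AND [Certified Goods (§8.3)? yes] AND [Supervised Goods (§8.10)? yes] → not satisfied.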